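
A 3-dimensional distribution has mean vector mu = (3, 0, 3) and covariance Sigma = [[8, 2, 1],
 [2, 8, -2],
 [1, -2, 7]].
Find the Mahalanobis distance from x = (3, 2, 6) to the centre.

Step 1 — centre the observation: (x - mu) = (0, 2, 3).

Step 2 — invert Sigma (cofactor / det for 3×3, or solve directly):
  Sigma^{-1} = [[0.1398, -0.043, -0.0323],
 [-0.043, 0.1478, 0.0484],
 [-0.0323, 0.0484, 0.1613]].

Step 3 — form the quadratic (x - mu)^T · Sigma^{-1} · (x - mu):
  Sigma^{-1} · (x - mu) = (-0.1828, 0.4409, 0.5806).
  (x - mu)^T · [Sigma^{-1} · (x - mu)] = (0)·(-0.1828) + (2)·(0.4409) + (3)·(0.5806) = 2.6237.

Step 4 — take square root: d = √(2.6237) ≈ 1.6198.

d(x, mu) = √(2.6237) ≈ 1.6198


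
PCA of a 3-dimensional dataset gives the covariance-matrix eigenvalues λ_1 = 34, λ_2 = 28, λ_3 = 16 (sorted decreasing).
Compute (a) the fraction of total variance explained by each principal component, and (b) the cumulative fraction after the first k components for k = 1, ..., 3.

Step 1 — total variance = trace(Sigma) = Σ λ_i = 34 + 28 + 16 = 78.

Step 2 — fraction explained by component i = λ_i / Σ λ:
  PC1: 34/78 = 0.4359
  PC2: 28/78 = 0.359
  PC3: 16/78 = 0.2051

Step 3 — cumulative fraction after k components = (λ_1 + ... + λ_k) / Σ λ:
  k = 1: 34/78 = 0.4359
  k = 2: (34 + 28)/78 = 62/78 = 0.7949
  k = 3: (34 + 28 + 16)/78 = 78/78 = 1

Summary (fraction, with percent):

explained: PC1 0.4359 (43.59%), PC2 0.359 (35.9%), PC3 0.2051 (20.51%);  cumulative: 0.4359, 0.7949, 1


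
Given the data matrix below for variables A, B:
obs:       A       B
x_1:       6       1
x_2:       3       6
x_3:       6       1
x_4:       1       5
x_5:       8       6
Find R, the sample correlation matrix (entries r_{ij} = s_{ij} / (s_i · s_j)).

Step 1 — column means:
  mean(A) = (6 + 3 + 6 + 1 + 8) / 5 = 24/5 = 4.8
  mean(B) = (1 + 6 + 1 + 5 + 6) / 5 = 19/5 = 3.8

Step 2 — sample variances and covariances s[i,j] = (1/(n-1)) · Σ_k (x_{k,i} - mean_i) · (x_{k,j} - mean_j), with n-1 = 4:
  s[A,A] = ((1.2)·(1.2) + (-1.8)·(-1.8) + (1.2)·(1.2) + (-3.8)·(-3.8) + (3.2)·(3.2)) / 4 = 30.8/4 = 7.7
  s[A,B] = ((1.2)·(-2.8) + (-1.8)·(2.2) + (1.2)·(-2.8) + (-3.8)·(1.2) + (3.2)·(2.2)) / 4 = -8.2/4 = -2.05
  s[B,B] = ((-2.8)·(-2.8) + (2.2)·(2.2) + (-2.8)·(-2.8) + (1.2)·(1.2) + (2.2)·(2.2)) / 4 = 26.8/4 = 6.7
  Sample standard deviations s_i = √(s[i,i]):
  s(A) = √(7.7) = 2.7749
  s(B) = √(6.7) = 2.5884

Step 3 — r_{ij} = s_{ij} / (s_i · s_j):
  r[A,A] = 1 (diagonal).
  r[A,B] = -2.05 / (2.7749 · 2.5884) = -2.05 / 7.1826 = -0.2854
  r[B,B] = 1 (diagonal).

R is symmetric with unit diagonal. Assembling:

R = [[1, -0.2854],
 [-0.2854, 1]]


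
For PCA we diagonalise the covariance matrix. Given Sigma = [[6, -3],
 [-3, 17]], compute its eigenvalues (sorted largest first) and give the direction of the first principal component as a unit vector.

Step 1 — characteristic polynomial of 2×2 Sigma:
  det(Sigma - λI) = λ² - trace · λ + det = 0.
  trace = 6 + 17 = 23, det = 6·17 - (-3)² = 93.
Step 2 — discriminant:
  Δ = trace² - 4·det = 529 - 372 = 157.
Step 3 — eigenvalues:
  λ = (trace ± √Δ)/2 = (23 ± 12.53)/2,
  λ_1 = 17.765,  λ_2 = 5.235.

Step 4 — unit eigenvector for λ_1: solve (Sigma - λ_1 I)v = 0. First row:
  (6 - 17.765)·v_x + (-3)·v_y = 0, i.e. (-11.765)·v_x + (-3)·v_y = 0,
  so v ∝ (b, λ_1 - a) = (-3, 11.765); multiply by -1 so the first entry is positive: u = (3, -11.765).
  ||u|| = √((3)² + (-11.765)²) = √(147.4148) ≈ 12.1414,
  v_1 = u/||u|| ≈ (0.2471, -0.969) (||v_1|| = 1).

λ_1 = 17.765,  λ_2 = 5.235;  v_1 ≈ (0.2471, -0.969)


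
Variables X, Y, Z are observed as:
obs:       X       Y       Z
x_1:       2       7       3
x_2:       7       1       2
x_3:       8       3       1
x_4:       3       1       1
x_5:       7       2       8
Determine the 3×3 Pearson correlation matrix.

Step 1 — column means:
  mean(X) = (2 + 7 + 8 + 3 + 7) / 5 = 27/5 = 5.4
  mean(Y) = (7 + 1 + 3 + 1 + 2) / 5 = 14/5 = 2.8
  mean(Z) = (3 + 2 + 1 + 1 + 8) / 5 = 15/5 = 3

Step 2 — sample variances and covariances s[i,j] = (1/(n-1)) · Σ_k (x_{k,i} - mean_i) · (x_{k,j} - mean_j), with n-1 = 4:
  s[X,X] = ((-3.4)·(-3.4) + (1.6)·(1.6) + (2.6)·(2.6) + (-2.4)·(-2.4) + (1.6)·(1.6)) / 4 = 29.2/4 = 7.3
  s[X,Y] = ((-3.4)·(4.2) + (1.6)·(-1.8) + (2.6)·(0.2) + (-2.4)·(-1.8) + (1.6)·(-0.8)) / 4 = -13.6/4 = -3.4
  s[X,Z] = ((-3.4)·(0) + (1.6)·(-1) + (2.6)·(-2) + (-2.4)·(-2) + (1.6)·(5)) / 4 = 6/4 = 1.5
  s[Y,Y] = ((4.2)·(4.2) + (-1.8)·(-1.8) + (0.2)·(0.2) + (-1.8)·(-1.8) + (-0.8)·(-0.8)) / 4 = 24.8/4 = 6.2
  s[Y,Z] = ((4.2)·(0) + (-1.8)·(-1) + (0.2)·(-2) + (-1.8)·(-2) + (-0.8)·(5)) / 4 = 1/4 = 0.25
  s[Z,Z] = ((0)·(0) + (-1)·(-1) + (-2)·(-2) + (-2)·(-2) + (5)·(5)) / 4 = 34/4 = 8.5
  Sample standard deviations s_i = √(s[i,i]):
  s(X) = √(7.3) = 2.7019
  s(Y) = √(6.2) = 2.49
  s(Z) = √(8.5) = 2.9155

Step 3 — r_{ij} = s_{ij} / (s_i · s_j):
  r[X,X] = 1 (diagonal).
  r[X,Y] = -3.4 / (2.7019 · 2.49) = -3.4 / 6.7276 = -0.5054
  r[X,Z] = 1.5 / (2.7019 · 2.9155) = 1.5 / 7.8772 = 0.1904
  r[Y,Y] = 1 (diagonal).
  r[Y,Z] = 0.25 / (2.49 · 2.9155) = 0.25 / 7.2595 = 0.0344
  r[Z,Z] = 1 (diagonal).

R is symmetric with unit diagonal. Assembling:

R = [[1, -0.5054, 0.1904],
 [-0.5054, 1, 0.0344],
 [0.1904, 0.0344, 1]]


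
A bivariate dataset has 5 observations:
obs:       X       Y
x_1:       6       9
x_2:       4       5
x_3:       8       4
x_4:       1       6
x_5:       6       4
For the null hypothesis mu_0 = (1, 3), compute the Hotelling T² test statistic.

Step 1 — sample mean vector:
  mean(X) = (6 + 4 + 8 + 1 + 6) / 5 = 25/5 = 5
  mean(Y) = (9 + 5 + 4 + 6 + 4) / 5 = 28/5 = 5.6
  x̄ = (5, 5.6),  deviation x̄ - mu_0 = (5, 5.6) - (1, 3) = (4, 2.6).

Step 2 — sample covariance matrix, S[i,j] = (1/(n-1)) · Σ_k (x_{k,i} - mean_i) · (x_{k,j} - mean_j), divisor n-1 = 4:
  S[X,X] = ((1)·(1) + (-1)·(-1) + (3)·(3) + (-4)·(-4) + (1)·(1)) / 4 = 28/4 = 7
  S[X,Y] = ((1)·(3.4) + (-1)·(-0.6) + (3)·(-1.6) + (-4)·(0.4) + (1)·(-1.6)) / 4 = -4/4 = -1
  S[Y,Y] = ((3.4)·(3.4) + (-0.6)·(-0.6) + (-1.6)·(-1.6) + (0.4)·(0.4) + (-1.6)·(-1.6)) / 4 = 17.2/4 = 4.3
  S = [[7, -1],
 [-1, 4.3]].

Step 3 — invert S. det(S) = 7·4.3 - (-1)² = 29.1.
  S^{-1} = (1/det) · [[d, -b], [-b, a]] = [[0.1478, 0.0344],
 [0.0344, 0.2405]].

Step 4 — quadratic form (x̄ - mu_0)^T · S^{-1} · (x̄ - mu_0):
  S^{-1} · (x̄ - mu_0) = (0.6804, 0.7629),
  (x̄ - mu_0)^T · [...] = (4)·(0.6804) + (2.6)·(0.7629) = 4.7052.

Step 5 — scale by n: T² = 5 · 4.7052 = 23.5258.

T² ≈ 23.5258


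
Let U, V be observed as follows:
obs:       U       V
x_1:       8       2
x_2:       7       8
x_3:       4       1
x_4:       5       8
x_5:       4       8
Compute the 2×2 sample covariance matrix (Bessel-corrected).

Step 1 — column means:
  mean(U) = (8 + 7 + 4 + 5 + 4) / 5 = 28/5 = 5.6
  mean(V) = (2 + 8 + 1 + 8 + 8) / 5 = 27/5 = 5.4

Step 2 — sample covariance S[i,j] = (1/(n-1)) · Σ_k (x_{k,i} - mean_i) · (x_{k,j} - mean_j), with n-1 = 4.
  S[U,U] = ((2.4)·(2.4) + (1.4)·(1.4) + (-1.6)·(-1.6) + (-0.6)·(-0.6) + (-1.6)·(-1.6)) / 4 = 13.2/4 = 3.3
  S[U,V] = ((2.4)·(-3.4) + (1.4)·(2.6) + (-1.6)·(-4.4) + (-0.6)·(2.6) + (-1.6)·(2.6)) / 4 = -3.2/4 = -0.8
  S[V,V] = ((-3.4)·(-3.4) + (2.6)·(2.6) + (-4.4)·(-4.4) + (2.6)·(2.6) + (2.6)·(2.6)) / 4 = 51.2/4 = 12.8

S is symmetric (S[j,i] = S[i,j]). Assembling:

S = [[3.3, -0.8],
 [-0.8, 12.8]]


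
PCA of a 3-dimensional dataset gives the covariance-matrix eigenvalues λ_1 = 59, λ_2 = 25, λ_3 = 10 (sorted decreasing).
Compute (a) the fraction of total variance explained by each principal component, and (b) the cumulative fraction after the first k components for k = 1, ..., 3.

Step 1 — total variance = trace(Sigma) = Σ λ_i = 59 + 25 + 10 = 94.

Step 2 — fraction explained by component i = λ_i / Σ λ:
  PC1: 59/94 = 0.6277
  PC2: 25/94 = 0.266
  PC3: 10/94 = 0.1064

Step 3 — cumulative fraction after k components = (λ_1 + ... + λ_k) / Σ λ:
  k = 1: 59/94 = 0.6277
  k = 2: (59 + 25)/94 = 84/94 = 0.8936
  k = 3: (59 + 25 + 10)/94 = 94/94 = 1

Summary (fraction, with percent):

explained: PC1 0.6277 (62.77%), PC2 0.266 (26.6%), PC3 0.1064 (10.64%);  cumulative: 0.6277, 0.8936, 1


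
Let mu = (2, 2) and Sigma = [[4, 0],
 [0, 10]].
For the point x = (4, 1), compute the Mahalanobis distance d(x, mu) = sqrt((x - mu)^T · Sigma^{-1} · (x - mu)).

Step 1 — centre the observation: (x - mu) = (2, -1).

Step 2 — invert Sigma. det(Sigma) = 4·10 - (0)² = 40.
  Sigma^{-1} = (1/det) · [[d, -b], [-b, a]] = [[0.25, 0],
 [0, 0.1]].

Step 3 — form the quadratic (x - mu)^T · Sigma^{-1} · (x - mu):
  Sigma^{-1} · (x - mu) = (0.5, -0.1).
  (x - mu)^T · [Sigma^{-1} · (x - mu)] = (2)·(0.5) + (-1)·(-0.1) = 1.1.

Step 4 — take square root: d = √(1.1) ≈ 1.0488.

d(x, mu) = √(1.1) ≈ 1.0488


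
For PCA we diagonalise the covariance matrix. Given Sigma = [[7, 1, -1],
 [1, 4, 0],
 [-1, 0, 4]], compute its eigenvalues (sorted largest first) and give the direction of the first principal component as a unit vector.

Step 1 — characteristic polynomial p(λ) = det(λI - Sigma) = λ³ - tr·λ² + c_1·λ - det, where tr = trace, c_1 = sum of the principal 2×2 minors, det = det(Sigma):
  tr = 7 + 4 + 4 = 15,
  c_1 = (7·4 - (1)²) + (7·4 - (-1)²) + (4·4 - (0)²) = 27 + 27 + 16 = 70,
  det = 7·(4·4 - (0)²) - (1)·((1)·4 - (0)·(-1)) + (-1)·((1)·(0) - 4·(-1)) = 7·(16) - (1)·(4) + (-1)·(4) = 104.
  So p(λ) = λ³ - 15λ² + 70λ - 104.
Step 2 — look for an integer root (rational root theorem: any rational root is an integer divisor of 104). Testing λ = 4:
  p(4) = 64 - 240 + 280 - 104 = 0  ✓
  Dividing out (λ - 4): p(λ) = (λ - 4)(λ² - 11λ + 26).
Step 3 — remaining eigenvalues from the quadratic λ² - 11λ + 26 = 0:
  Δ = 11² - 4·26 = 121 - 104 = 17,  λ = (11 ± √17)/2 = (11 ± 4.1231)/2 ≈ 7.5616 or 3.4384.
  Sorted: λ_1 = 7.5616,  λ_2 = 4,  λ_3 = 3.4384  (check: sum = 15 = tr ✓).

Step 4 — unit eigenvector for λ_1 ≈ 7.5616: v spans the null space of (Sigma - λ_1 I), whose rows are
  r_1 = (-0.5616, 1, -1),  r_2 = (1, -3.5616, 0),  r_3 = (-1, 0, -3.5616).
  v is orthogonal to every row, so take v ∝ r_1 × r_2 = ((1)·(0) - (-1)·(-3.5616), (-1)·(1) - (-0.5616)·(0), (-0.5616)·(-3.5616) - (1)·(1)) ≈ (-3.5616, -1, 1).
  Rescale (multiply by -1 so the first nonzero entry is positive): u = (3.5616, 1, -1).
  ||u|| = √((3.5616)² + (1)² + (-1)²) = √(14.6847) ≈ 3.8321,  v_1 = u/||u|| ≈ (0.9294, 0.261, -0.261) (||v_1|| = 1).

λ_1 = 7.5616,  λ_2 = 4,  λ_3 = 3.4384;  v_1 ≈ (0.9294, 0.261, -0.261)


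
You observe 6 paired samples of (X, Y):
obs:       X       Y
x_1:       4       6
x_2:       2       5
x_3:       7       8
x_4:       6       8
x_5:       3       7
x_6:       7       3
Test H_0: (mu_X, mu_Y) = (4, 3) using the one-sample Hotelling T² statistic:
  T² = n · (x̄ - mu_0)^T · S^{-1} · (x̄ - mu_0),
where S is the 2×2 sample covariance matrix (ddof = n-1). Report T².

Step 1 — sample mean vector:
  mean(X) = (4 + 2 + 7 + 6 + 3 + 7) / 6 = 29/6 = 4.8333
  mean(Y) = (6 + 5 + 8 + 8 + 7 + 3) / 6 = 37/6 = 6.1667
  x̄ = (4.8333, 6.1667),  deviation x̄ - mu_0 = (4.8333, 6.1667) - (4, 3) = (0.8333, 3.1667).

Step 2 — sample covariance matrix, S[i,j] = (1/(n-1)) · Σ_k (x_{k,i} - mean_i) · (x_{k,j} - mean_j), divisor n-1 = 5:
  S[X,X] = ((-0.8333)·(-0.8333) + (-2.8333)·(-2.8333) + (2.1667)·(2.1667) + (1.1667)·(1.1667) + (-1.8333)·(-1.8333) + (2.1667)·(2.1667)) / 5 = 22.8333/5 = 4.5667
  S[X,Y] = ((-0.8333)·(-0.1667) + (-2.8333)·(-1.1667) + (2.1667)·(1.8333) + (1.1667)·(1.8333) + (-1.8333)·(0.8333) + (2.1667)·(-3.1667)) / 5 = 1.1667/5 = 0.2333
  S[Y,Y] = ((-0.1667)·(-0.1667) + (-1.1667)·(-1.1667) + (1.8333)·(1.8333) + (1.8333)·(1.8333) + (0.8333)·(0.8333) + (-3.1667)·(-3.1667)) / 5 = 18.8333/5 = 3.7667
  S = [[4.5667, 0.2333],
 [0.2333, 3.7667]].

Step 3 — invert S. det(S) = 4.5667·3.7667 - (0.2333)² = 17.1467.
  S^{-1} = (1/det) · [[d, -b], [-b, a]] = [[0.2197, -0.0136],
 [-0.0136, 0.2663]].

Step 4 — quadratic form (x̄ - mu_0)^T · S^{-1} · (x̄ - mu_0):
  S^{-1} · (x̄ - mu_0) = (0.14, 0.832),
  (x̄ - mu_0)^T · [...] = (0.8333)·(0.14) + (3.1667)·(0.832) = 2.7514.

Step 5 — scale by n: T² = 6 · 2.7514 = 16.5086.

T² ≈ 16.5086


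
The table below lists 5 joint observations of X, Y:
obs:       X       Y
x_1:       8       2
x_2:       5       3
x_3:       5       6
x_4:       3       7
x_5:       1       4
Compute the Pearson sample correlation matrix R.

Step 1 — column means:
  mean(X) = (8 + 5 + 5 + 3 + 1) / 5 = 22/5 = 4.4
  mean(Y) = (2 + 3 + 6 + 7 + 4) / 5 = 22/5 = 4.4

Step 2 — sample variances and covariances s[i,j] = (1/(n-1)) · Σ_k (x_{k,i} - mean_i) · (x_{k,j} - mean_j), with n-1 = 4:
  s[X,X] = ((3.6)·(3.6) + (0.6)·(0.6) + (0.6)·(0.6) + (-1.4)·(-1.4) + (-3.4)·(-3.4)) / 4 = 27.2/4 = 6.8
  s[X,Y] = ((3.6)·(-2.4) + (0.6)·(-1.4) + (0.6)·(1.6) + (-1.4)·(2.6) + (-3.4)·(-0.4)) / 4 = -10.8/4 = -2.7
  s[Y,Y] = ((-2.4)·(-2.4) + (-1.4)·(-1.4) + (1.6)·(1.6) + (2.6)·(2.6) + (-0.4)·(-0.4)) / 4 = 17.2/4 = 4.3
  Sample standard deviations s_i = √(s[i,i]):
  s(X) = √(6.8) = 2.6077
  s(Y) = √(4.3) = 2.0736

Step 3 — r_{ij} = s_{ij} / (s_i · s_j):
  r[X,X] = 1 (diagonal).
  r[X,Y] = -2.7 / (2.6077 · 2.0736) = -2.7 / 5.4074 = -0.4993
  r[Y,Y] = 1 (diagonal).

R is symmetric with unit diagonal. Assembling:

R = [[1, -0.4993],
 [-0.4993, 1]]


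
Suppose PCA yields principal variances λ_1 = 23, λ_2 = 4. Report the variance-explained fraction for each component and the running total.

Step 1 — total variance = trace(Sigma) = Σ λ_i = 23 + 4 = 27.

Step 2 — fraction explained by component i = λ_i / Σ λ:
  PC1: 23/27 = 0.8519
  PC2: 4/27 = 0.1481

Step 3 — cumulative fraction after k components = (λ_1 + ... + λ_k) / Σ λ:
  k = 1: 23/27 = 0.8519
  k = 2: (23 + 4)/27 = 27/27 = 1

Summary (fraction, with percent):

explained: PC1 0.8519 (85.19%), PC2 0.1481 (14.81%);  cumulative: 0.8519, 1


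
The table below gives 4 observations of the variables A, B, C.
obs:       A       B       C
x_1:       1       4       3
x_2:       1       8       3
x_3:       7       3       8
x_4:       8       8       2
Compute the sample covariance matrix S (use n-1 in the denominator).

Step 1 — column means:
  mean(A) = (1 + 1 + 7 + 8) / 4 = 17/4 = 4.25
  mean(B) = (4 + 8 + 3 + 8) / 4 = 23/4 = 5.75
  mean(C) = (3 + 3 + 8 + 2) / 4 = 16/4 = 4

Step 2 — sample covariance S[i,j] = (1/(n-1)) · Σ_k (x_{k,i} - mean_i) · (x_{k,j} - mean_j), with n-1 = 3.
  S[A,A] = ((-3.25)·(-3.25) + (-3.25)·(-3.25) + (2.75)·(2.75) + (3.75)·(3.75)) / 3 = 42.75/3 = 14.25
  S[A,B] = ((-3.25)·(-1.75) + (-3.25)·(2.25) + (2.75)·(-2.75) + (3.75)·(2.25)) / 3 = -0.75/3 = -0.25
  S[A,C] = ((-3.25)·(-1) + (-3.25)·(-1) + (2.75)·(4) + (3.75)·(-2)) / 3 = 10/3 = 3.3333
  S[B,B] = ((-1.75)·(-1.75) + (2.25)·(2.25) + (-2.75)·(-2.75) + (2.25)·(2.25)) / 3 = 20.75/3 = 6.9167
  S[B,C] = ((-1.75)·(-1) + (2.25)·(-1) + (-2.75)·(4) + (2.25)·(-2)) / 3 = -16/3 = -5.3333
  S[C,C] = ((-1)·(-1) + (-1)·(-1) + (4)·(4) + (-2)·(-2)) / 3 = 22/3 = 7.3333

S is symmetric (S[j,i] = S[i,j]). Assembling:

S = [[14.25, -0.25, 3.3333],
 [-0.25, 6.9167, -5.3333],
 [3.3333, -5.3333, 7.3333]]


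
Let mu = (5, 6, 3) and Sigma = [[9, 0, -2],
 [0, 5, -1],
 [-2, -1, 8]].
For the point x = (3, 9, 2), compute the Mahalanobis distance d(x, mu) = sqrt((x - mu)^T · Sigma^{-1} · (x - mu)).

Step 1 — centre the observation: (x - mu) = (-2, 3, -1).

Step 2 — invert Sigma (cofactor / det for 3×3, or solve directly):
  Sigma^{-1} = [[0.1178, 0.006, 0.0302],
 [0.006, 0.2054, 0.0272],
 [0.0302, 0.0272, 0.136]].

Step 3 — form the quadratic (x - mu)^T · Sigma^{-1} · (x - mu):
  Sigma^{-1} · (x - mu) = (-0.2477, 0.577, -0.1148).
  (x - mu)^T · [Sigma^{-1} · (x - mu)] = (-2)·(-0.2477) + (3)·(0.577) + (-1)·(-0.1148) = 2.3414.

Step 4 — take square root: d = √(2.3414) ≈ 1.5302.

d(x, mu) = √(2.3414) ≈ 1.5302


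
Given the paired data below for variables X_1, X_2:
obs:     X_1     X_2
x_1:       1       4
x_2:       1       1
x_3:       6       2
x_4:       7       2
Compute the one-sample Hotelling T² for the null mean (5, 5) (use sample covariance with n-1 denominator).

Step 1 — sample mean vector:
  mean(X_1) = (1 + 1 + 6 + 7) / 4 = 15/4 = 3.75
  mean(X_2) = (4 + 1 + 2 + 2) / 4 = 9/4 = 2.25
  x̄ = (3.75, 2.25),  deviation x̄ - mu_0 = (3.75, 2.25) - (5, 5) = (-1.25, -2.75).

Step 2 — sample covariance matrix, S[i,j] = (1/(n-1)) · Σ_k (x_{k,i} - mean_i) · (x_{k,j} - mean_j), divisor n-1 = 3:
  S[X_1,X_1] = ((-2.75)·(-2.75) + (-2.75)·(-2.75) + (2.25)·(2.25) + (3.25)·(3.25)) / 3 = 30.75/3 = 10.25
  S[X_1,X_2] = ((-2.75)·(1.75) + (-2.75)·(-1.25) + (2.25)·(-0.25) + (3.25)·(-0.25)) / 3 = -2.75/3 = -0.9167
  S[X_2,X_2] = ((1.75)·(1.75) + (-1.25)·(-1.25) + (-0.25)·(-0.25) + (-0.25)·(-0.25)) / 3 = 4.75/3 = 1.5833
  S = [[10.25, -0.9167],
 [-0.9167, 1.5833]].

Step 3 — invert S. det(S) = 10.25·1.5833 - (-0.9167)² = 15.3889.
  S^{-1} = (1/det) · [[d, -b], [-b, a]] = [[0.1029, 0.0596],
 [0.0596, 0.6661]].

Step 4 — quadratic form (x̄ - mu_0)^T · S^{-1} · (x̄ - mu_0):
  S^{-1} · (x̄ - mu_0) = (-0.2924, -1.9061),
  (x̄ - mu_0)^T · [...] = (-1.25)·(-0.2924) + (-2.75)·(-1.9061) = 5.6074.

Step 5 — scale by n: T² = 4 · 5.6074 = 22.4296.

T² ≈ 22.4296


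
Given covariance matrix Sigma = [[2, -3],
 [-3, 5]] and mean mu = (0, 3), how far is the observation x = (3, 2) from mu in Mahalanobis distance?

Step 1 — centre the observation: (x - mu) = (3, -1).

Step 2 — invert Sigma. det(Sigma) = 2·5 - (-3)² = 1.
  Sigma^{-1} = (1/det) · [[d, -b], [-b, a]] = [[5, 3],
 [3, 2]].

Step 3 — form the quadratic (x - mu)^T · Sigma^{-1} · (x - mu):
  Sigma^{-1} · (x - mu) = (12, 7).
  (x - mu)^T · [Sigma^{-1} · (x - mu)] = (3)·(12) + (-1)·(7) = 29.

Step 4 — take square root: d = √(29) ≈ 5.3852.

d(x, mu) = √(29) ≈ 5.3852


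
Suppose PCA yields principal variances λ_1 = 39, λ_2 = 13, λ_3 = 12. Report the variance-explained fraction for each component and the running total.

Step 1 — total variance = trace(Sigma) = Σ λ_i = 39 + 13 + 12 = 64.

Step 2 — fraction explained by component i = λ_i / Σ λ:
  PC1: 39/64 = 0.6094
  PC2: 13/64 = 0.2031
  PC3: 12/64 = 0.1875

Step 3 — cumulative fraction after k components = (λ_1 + ... + λ_k) / Σ λ:
  k = 1: 39/64 = 0.6094
  k = 2: (39 + 13)/64 = 52/64 = 0.8125
  k = 3: (39 + 13 + 12)/64 = 64/64 = 1

Summary (fraction, with percent):

explained: PC1 0.6094 (60.94%), PC2 0.2031 (20.31%), PC3 0.1875 (18.75%);  cumulative: 0.6094, 0.8125, 1


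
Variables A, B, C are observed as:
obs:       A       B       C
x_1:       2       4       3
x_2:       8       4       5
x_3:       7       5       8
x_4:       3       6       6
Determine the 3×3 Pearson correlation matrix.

Step 1 — column means:
  mean(A) = (2 + 8 + 7 + 3) / 4 = 20/4 = 5
  mean(B) = (4 + 4 + 5 + 6) / 4 = 19/4 = 4.75
  mean(C) = (3 + 5 + 8 + 6) / 4 = 22/4 = 5.5

Step 2 — sample variances and covariances s[i,j] = (1/(n-1)) · Σ_k (x_{k,i} - mean_i) · (x_{k,j} - mean_j), with n-1 = 3:
  s[A,A] = ((-3)·(-3) + (3)·(3) + (2)·(2) + (-2)·(-2)) / 3 = 26/3 = 8.6667
  s[A,B] = ((-3)·(-0.75) + (3)·(-0.75) + (2)·(0.25) + (-2)·(1.25)) / 3 = -2/3 = -0.6667
  s[A,C] = ((-3)·(-2.5) + (3)·(-0.5) + (2)·(2.5) + (-2)·(0.5)) / 3 = 10/3 = 3.3333
  s[B,B] = ((-0.75)·(-0.75) + (-0.75)·(-0.75) + (0.25)·(0.25) + (1.25)·(1.25)) / 3 = 2.75/3 = 0.9167
  s[B,C] = ((-0.75)·(-2.5) + (-0.75)·(-0.5) + (0.25)·(2.5) + (1.25)·(0.5)) / 3 = 3.5/3 = 1.1667
  s[C,C] = ((-2.5)·(-2.5) + (-0.5)·(-0.5) + (2.5)·(2.5) + (0.5)·(0.5)) / 3 = 13/3 = 4.3333
  Sample standard deviations s_i = √(s[i,i]):
  s(A) = √(8.6667) = 2.9439
  s(B) = √(0.9167) = 0.9574
  s(C) = √(4.3333) = 2.0817

Step 3 — r_{ij} = s_{ij} / (s_i · s_j):
  r[A,A] = 1 (diagonal).
  r[A,B] = -0.6667 / (2.9439 · 0.9574) = -0.6667 / 2.8186 = -0.2365
  r[A,C] = 3.3333 / (2.9439 · 2.0817) = 3.3333 / 6.1283 = 0.5439
  r[B,B] = 1 (diagonal).
  r[B,C] = 1.1667 / (0.9574 · 2.0817) = 1.1667 / 1.993 = 0.5854
  r[C,C] = 1 (diagonal).

R is symmetric with unit diagonal. Assembling:

R = [[1, -0.2365, 0.5439],
 [-0.2365, 1, 0.5854],
 [0.5439, 0.5854, 1]]


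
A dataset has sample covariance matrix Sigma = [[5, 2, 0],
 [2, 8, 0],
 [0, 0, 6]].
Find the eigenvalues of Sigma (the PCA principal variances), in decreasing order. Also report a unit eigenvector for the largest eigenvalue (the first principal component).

Step 1 — characteristic polynomial p(λ) = det(λI - Sigma) = λ³ - tr·λ² + c_1·λ - det, where tr = trace, c_1 = sum of the principal 2×2 minors, det = det(Sigma):
  tr = 5 + 8 + 6 = 19,
  c_1 = (5·8 - (2)²) + (5·6 - (0)²) + (8·6 - (0)²) = 36 + 30 + 48 = 114,
  det = 5·(8·6 - (0)²) - (2)·((2)·6 - (0)·(0)) + (0)·((2)·(0) - 8·(0)) = 5·(48) - (2)·(12) + (0)·(0) = 216.
  So p(λ) = λ³ - 19λ² + 114λ - 216.
Step 2 — look for an integer root (rational root theorem: any rational root is an integer divisor of 216). Testing λ = 4:
  p(4) = 64 - 304 + 456 - 216 = 0  ✓
  Dividing out (λ - 4): p(λ) = (λ - 4)(λ² - 15λ + 54).
Step 3 — remaining eigenvalues from the quadratic λ² - 15λ + 54 = 0:
  Δ = 15² - 4·54 = 225 - 216 = 9,  λ = (15 ± √9)/2 = (15 ± 3)/2 = 9 or 6.
  Sorted: λ_1 = 9,  λ_2 = 6,  λ_3 = 4  (check: sum = 19 = tr ✓).

Step 4 — unit eigenvector for λ_1 = 9: v spans the null space of (Sigma - λ_1 I), whose rows are
  r_1 = (-4, 2, 0),  r_2 = (2, -1, 0),  r_3 = (0, 0, -3).
  v is orthogonal to every row, so take v ∝ r_1 × r_3 = ((2)·(-3) - (0)·(0), (0)·(0) - (-4)·(-3), (-4)·(0) - (2)·(0)) = (-6, -12, 0).
  Rescale (divide by 6; multiply by -1 so the first nonzero entry is positive): u = (1, 2, 0).
  ||u|| = √((1)² + (2)² + (0)²) = √(5) ≈ 2.2361,  v_1 = u/||u|| ≈ (0.4472, 0.8944, 0) (||v_1|| = 1).

λ_1 = 9,  λ_2 = 6,  λ_3 = 4;  v_1 ≈ (0.4472, 0.8944, 0)


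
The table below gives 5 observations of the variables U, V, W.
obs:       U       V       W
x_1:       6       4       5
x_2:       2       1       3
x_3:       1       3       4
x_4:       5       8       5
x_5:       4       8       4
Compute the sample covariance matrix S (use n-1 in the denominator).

Step 1 — column means:
  mean(U) = (6 + 2 + 1 + 5 + 4) / 5 = 18/5 = 3.6
  mean(V) = (4 + 1 + 3 + 8 + 8) / 5 = 24/5 = 4.8
  mean(W) = (5 + 3 + 4 + 5 + 4) / 5 = 21/5 = 4.2

Step 2 — sample covariance S[i,j] = (1/(n-1)) · Σ_k (x_{k,i} - mean_i) · (x_{k,j} - mean_j), with n-1 = 4.
  S[U,U] = ((2.4)·(2.4) + (-1.6)·(-1.6) + (-2.6)·(-2.6) + (1.4)·(1.4) + (0.4)·(0.4)) / 4 = 17.2/4 = 4.3
  S[U,V] = ((2.4)·(-0.8) + (-1.6)·(-3.8) + (-2.6)·(-1.8) + (1.4)·(3.2) + (0.4)·(3.2)) / 4 = 14.6/4 = 3.65
  S[U,W] = ((2.4)·(0.8) + (-1.6)·(-1.2) + (-2.6)·(-0.2) + (1.4)·(0.8) + (0.4)·(-0.2)) / 4 = 5.4/4 = 1.35
  S[V,V] = ((-0.8)·(-0.8) + (-3.8)·(-3.8) + (-1.8)·(-1.8) + (3.2)·(3.2) + (3.2)·(3.2)) / 4 = 38.8/4 = 9.7
  S[V,W] = ((-0.8)·(0.8) + (-3.8)·(-1.2) + (-1.8)·(-0.2) + (3.2)·(0.8) + (3.2)·(-0.2)) / 4 = 6.2/4 = 1.55
  S[W,W] = ((0.8)·(0.8) + (-1.2)·(-1.2) + (-0.2)·(-0.2) + (0.8)·(0.8) + (-0.2)·(-0.2)) / 4 = 2.8/4 = 0.7

S is symmetric (S[j,i] = S[i,j]). Assembling:

S = [[4.3, 3.65, 1.35],
 [3.65, 9.7, 1.55],
 [1.35, 1.55, 0.7]]


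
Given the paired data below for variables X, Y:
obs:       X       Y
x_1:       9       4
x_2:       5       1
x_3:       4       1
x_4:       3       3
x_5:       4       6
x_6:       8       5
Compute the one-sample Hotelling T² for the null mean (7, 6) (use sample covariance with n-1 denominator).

Step 1 — sample mean vector:
  mean(X) = (9 + 5 + 4 + 3 + 4 + 8) / 6 = 33/6 = 5.5
  mean(Y) = (4 + 1 + 1 + 3 + 6 + 5) / 6 = 20/6 = 3.3333
  x̄ = (5.5, 3.3333),  deviation x̄ - mu_0 = (5.5, 3.3333) - (7, 6) = (-1.5, -2.6667).

Step 2 — sample covariance matrix, S[i,j] = (1/(n-1)) · Σ_k (x_{k,i} - mean_i) · (x_{k,j} - mean_j), divisor n-1 = 5:
  S[X,X] = ((3.5)·(3.5) + (-0.5)·(-0.5) + (-1.5)·(-1.5) + (-2.5)·(-2.5) + (-1.5)·(-1.5) + (2.5)·(2.5)) / 5 = 29.5/5 = 5.9
  S[X,Y] = ((3.5)·(0.6667) + (-0.5)·(-2.3333) + (-1.5)·(-2.3333) + (-2.5)·(-0.3333) + (-1.5)·(2.6667) + (2.5)·(1.6667)) / 5 = 8/5 = 1.6
  S[Y,Y] = ((0.6667)·(0.6667) + (-2.3333)·(-2.3333) + (-2.3333)·(-2.3333) + (-0.3333)·(-0.3333) + (2.6667)·(2.6667) + (1.6667)·(1.6667)) / 5 = 21.3333/5 = 4.2667
  S = [[5.9, 1.6],
 [1.6, 4.2667]].

Step 3 — invert S. det(S) = 5.9·4.2667 - (1.6)² = 22.6133.
  S^{-1} = (1/det) · [[d, -b], [-b, a]] = [[0.1887, -0.0708],
 [-0.0708, 0.2609]].

Step 4 — quadratic form (x̄ - mu_0)^T · S^{-1} · (x̄ - mu_0):
  S^{-1} · (x̄ - mu_0) = (-0.0943, -0.5896),
  (x̄ - mu_0)^T · [...] = (-1.5)·(-0.0943) + (-2.6667)·(-0.5896) = 1.7138.

Step 5 — scale by n: T² = 6 · 1.7138 = 10.283.

T² ≈ 10.283


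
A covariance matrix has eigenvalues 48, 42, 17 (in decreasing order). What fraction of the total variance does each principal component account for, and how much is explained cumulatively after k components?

Step 1 — total variance = trace(Sigma) = Σ λ_i = 48 + 42 + 17 = 107.

Step 2 — fraction explained by component i = λ_i / Σ λ:
  PC1: 48/107 = 0.4486
  PC2: 42/107 = 0.3925
  PC3: 17/107 = 0.1589

Step 3 — cumulative fraction after k components = (λ_1 + ... + λ_k) / Σ λ:
  k = 1: 48/107 = 0.4486
  k = 2: (48 + 42)/107 = 90/107 = 0.8411
  k = 3: (48 + 42 + 17)/107 = 107/107 = 1

Summary (fraction, with percent):

explained: PC1 0.4486 (44.86%), PC2 0.3925 (39.25%), PC3 0.1589 (15.89%);  cumulative: 0.4486, 0.8411, 1


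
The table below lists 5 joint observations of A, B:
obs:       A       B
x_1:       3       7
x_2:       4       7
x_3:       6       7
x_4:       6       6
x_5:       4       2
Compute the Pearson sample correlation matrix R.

Step 1 — column means:
  mean(A) = (3 + 4 + 6 + 6 + 4) / 5 = 23/5 = 4.6
  mean(B) = (7 + 7 + 7 + 6 + 2) / 5 = 29/5 = 5.8

Step 2 — sample variances and covariances s[i,j] = (1/(n-1)) · Σ_k (x_{k,i} - mean_i) · (x_{k,j} - mean_j), with n-1 = 4:
  s[A,A] = ((-1.6)·(-1.6) + (-0.6)·(-0.6) + (1.4)·(1.4) + (1.4)·(1.4) + (-0.6)·(-0.6)) / 4 = 7.2/4 = 1.8
  s[A,B] = ((-1.6)·(1.2) + (-0.6)·(1.2) + (1.4)·(1.2) + (1.4)·(0.2) + (-0.6)·(-3.8)) / 4 = 1.6/4 = 0.4
  s[B,B] = ((1.2)·(1.2) + (1.2)·(1.2) + (1.2)·(1.2) + (0.2)·(0.2) + (-3.8)·(-3.8)) / 4 = 18.8/4 = 4.7
  Sample standard deviations s_i = √(s[i,i]):
  s(A) = √(1.8) = 1.3416
  s(B) = √(4.7) = 2.1679

Step 3 — r_{ij} = s_{ij} / (s_i · s_j):
  r[A,A] = 1 (diagonal).
  r[A,B] = 0.4 / (1.3416 · 2.1679) = 0.4 / 2.9086 = 0.1375
  r[B,B] = 1 (diagonal).

R is symmetric with unit diagonal. Assembling:

R = [[1, 0.1375],
 [0.1375, 1]]


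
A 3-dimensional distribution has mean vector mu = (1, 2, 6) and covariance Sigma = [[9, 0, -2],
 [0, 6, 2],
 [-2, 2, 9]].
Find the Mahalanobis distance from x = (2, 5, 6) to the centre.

Step 1 — centre the observation: (x - mu) = (1, 3, 0).

Step 2 — invert Sigma (cofactor / det for 3×3, or solve directly):
  Sigma^{-1} = [[0.1174, -0.0094, 0.0282],
 [-0.0094, 0.1808, -0.0423],
 [0.0282, -0.0423, 0.1268]].

Step 3 — form the quadratic (x - mu)^T · Sigma^{-1} · (x - mu):
  Sigma^{-1} · (x - mu) = (0.0892, 0.5329, -0.0986).
  (x - mu)^T · [Sigma^{-1} · (x - mu)] = (1)·(0.0892) + (3)·(0.5329) + (0)·(-0.0986) = 1.6878.

Step 4 — take square root: d = √(1.6878) ≈ 1.2992.

d(x, mu) = √(1.6878) ≈ 1.2992


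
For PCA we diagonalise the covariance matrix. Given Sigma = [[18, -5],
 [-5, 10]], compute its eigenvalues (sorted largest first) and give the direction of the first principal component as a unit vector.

Step 1 — characteristic polynomial of 2×2 Sigma:
  det(Sigma - λI) = λ² - trace · λ + det = 0.
  trace = 18 + 10 = 28, det = 18·10 - (-5)² = 155.
Step 2 — discriminant:
  Δ = trace² - 4·det = 784 - 620 = 164.
Step 3 — eigenvalues:
  λ = (trace ± √Δ)/2 = (28 ± 12.8062)/2,
  λ_1 = 20.4031,  λ_2 = 7.5969.

Step 4 — unit eigenvector for λ_1: solve (Sigma - λ_1 I)v = 0. First row:
  (18 - 20.4031)·v_x + (-5)·v_y = 0, i.e. (-2.4031)·v_x + (-5)·v_y = 0,
  so v ∝ (b, λ_1 - a) = (-5, 2.4031); multiply by -1 so the first entry is positive: u = (5, -2.4031).
  ||u|| = √((5)² + (-2.4031)²) = √(30.775) ≈ 5.5475,
  v_1 = u/||u|| ≈ (0.9013, -0.4332) (||v_1|| = 1).

λ_1 = 20.4031,  λ_2 = 7.5969;  v_1 ≈ (0.9013, -0.4332)


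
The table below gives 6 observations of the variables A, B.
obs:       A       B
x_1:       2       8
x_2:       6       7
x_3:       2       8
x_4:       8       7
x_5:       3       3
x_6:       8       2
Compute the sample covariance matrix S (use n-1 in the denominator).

Step 1 — column means:
  mean(A) = (2 + 6 + 2 + 8 + 3 + 8) / 6 = 29/6 = 4.8333
  mean(B) = (8 + 7 + 8 + 7 + 3 + 2) / 6 = 35/6 = 5.8333

Step 2 — sample covariance S[i,j] = (1/(n-1)) · Σ_k (x_{k,i} - mean_i) · (x_{k,j} - mean_j), with n-1 = 5.
  S[A,A] = ((-2.8333)·(-2.8333) + (1.1667)·(1.1667) + (-2.8333)·(-2.8333) + (3.1667)·(3.1667) + (-1.8333)·(-1.8333) + (3.1667)·(3.1667)) / 5 = 40.8333/5 = 8.1667
  S[A,B] = ((-2.8333)·(2.1667) + (1.1667)·(1.1667) + (-2.8333)·(2.1667) + (3.1667)·(1.1667) + (-1.8333)·(-2.8333) + (3.1667)·(-3.8333)) / 5 = -14.1667/5 = -2.8333
  S[B,B] = ((2.1667)·(2.1667) + (1.1667)·(1.1667) + (2.1667)·(2.1667) + (1.1667)·(1.1667) + (-2.8333)·(-2.8333) + (-3.8333)·(-3.8333)) / 5 = 34.8333/5 = 6.9667

S is symmetric (S[j,i] = S[i,j]). Assembling:

S = [[8.1667, -2.8333],
 [-2.8333, 6.9667]]


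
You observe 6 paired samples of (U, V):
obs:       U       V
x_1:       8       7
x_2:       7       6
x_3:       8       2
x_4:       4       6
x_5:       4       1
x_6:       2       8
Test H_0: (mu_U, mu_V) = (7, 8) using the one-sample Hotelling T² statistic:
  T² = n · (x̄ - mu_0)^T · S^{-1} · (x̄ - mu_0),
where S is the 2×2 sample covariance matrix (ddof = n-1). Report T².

Step 1 — sample mean vector:
  mean(U) = (8 + 7 + 8 + 4 + 4 + 2) / 6 = 33/6 = 5.5
  mean(V) = (7 + 6 + 2 + 6 + 1 + 8) / 6 = 30/6 = 5
  x̄ = (5.5, 5),  deviation x̄ - mu_0 = (5.5, 5) - (7, 8) = (-1.5, -3).

Step 2 — sample covariance matrix, S[i,j] = (1/(n-1)) · Σ_k (x_{k,i} - mean_i) · (x_{k,j} - mean_j), divisor n-1 = 5:
  S[U,U] = ((2.5)·(2.5) + (1.5)·(1.5) + (2.5)·(2.5) + (-1.5)·(-1.5) + (-1.5)·(-1.5) + (-3.5)·(-3.5)) / 5 = 31.5/5 = 6.3
  S[U,V] = ((2.5)·(2) + (1.5)·(1) + (2.5)·(-3) + (-1.5)·(1) + (-1.5)·(-4) + (-3.5)·(3)) / 5 = -7/5 = -1.4
  S[V,V] = ((2)·(2) + (1)·(1) + (-3)·(-3) + (1)·(1) + (-4)·(-4) + (3)·(3)) / 5 = 40/5 = 8
  S = [[6.3, -1.4],
 [-1.4, 8]].

Step 3 — invert S. det(S) = 6.3·8 - (-1.4)² = 48.44.
  S^{-1} = (1/det) · [[d, -b], [-b, a]] = [[0.1652, 0.0289],
 [0.0289, 0.1301]].

Step 4 — quadratic form (x̄ - mu_0)^T · S^{-1} · (x̄ - mu_0):
  S^{-1} · (x̄ - mu_0) = (-0.3344, -0.4335),
  (x̄ - mu_0)^T · [...] = (-1.5)·(-0.3344) + (-3)·(-0.4335) = 1.8022.

Step 5 — scale by n: T² = 6 · 1.8022 = 10.8134.

T² ≈ 10.8134


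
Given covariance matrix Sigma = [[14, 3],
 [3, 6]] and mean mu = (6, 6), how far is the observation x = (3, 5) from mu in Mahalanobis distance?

Step 1 — centre the observation: (x - mu) = (-3, -1).

Step 2 — invert Sigma. det(Sigma) = 14·6 - (3)² = 75.
  Sigma^{-1} = (1/det) · [[d, -b], [-b, a]] = [[0.08, -0.04],
 [-0.04, 0.1867]].

Step 3 — form the quadratic (x - mu)^T · Sigma^{-1} · (x - mu):
  Sigma^{-1} · (x - mu) = (-0.2, -0.0667).
  (x - mu)^T · [Sigma^{-1} · (x - mu)] = (-3)·(-0.2) + (-1)·(-0.0667) = 0.6667.

Step 4 — take square root: d = √(0.6667) ≈ 0.8165.

d(x, mu) = √(0.6667) ≈ 0.8165


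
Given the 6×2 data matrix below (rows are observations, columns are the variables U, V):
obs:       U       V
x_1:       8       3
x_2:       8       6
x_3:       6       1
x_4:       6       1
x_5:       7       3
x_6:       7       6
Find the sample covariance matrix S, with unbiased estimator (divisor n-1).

Step 1 — column means:
  mean(U) = (8 + 8 + 6 + 6 + 7 + 7) / 6 = 42/6 = 7
  mean(V) = (3 + 6 + 1 + 1 + 3 + 6) / 6 = 20/6 = 3.3333

Step 2 — sample covariance S[i,j] = (1/(n-1)) · Σ_k (x_{k,i} - mean_i) · (x_{k,j} - mean_j), with n-1 = 5.
  S[U,U] = ((1)·(1) + (1)·(1) + (-1)·(-1) + (-1)·(-1) + (0)·(0) + (0)·(0)) / 5 = 4/5 = 0.8
  S[U,V] = ((1)·(-0.3333) + (1)·(2.6667) + (-1)·(-2.3333) + (-1)·(-2.3333) + (0)·(-0.3333) + (0)·(2.6667)) / 5 = 7/5 = 1.4
  S[V,V] = ((-0.3333)·(-0.3333) + (2.6667)·(2.6667) + (-2.3333)·(-2.3333) + (-2.3333)·(-2.3333) + (-0.3333)·(-0.3333) + (2.6667)·(2.6667)) / 5 = 25.3333/5 = 5.0667

S is symmetric (S[j,i] = S[i,j]). Assembling:

S = [[0.8, 1.4],
 [1.4, 5.0667]]


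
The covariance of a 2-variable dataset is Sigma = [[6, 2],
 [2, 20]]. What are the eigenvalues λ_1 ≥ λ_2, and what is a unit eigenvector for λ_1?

Step 1 — characteristic polynomial of 2×2 Sigma:
  det(Sigma - λI) = λ² - trace · λ + det = 0.
  trace = 6 + 20 = 26, det = 6·20 - (2)² = 116.
Step 2 — discriminant:
  Δ = trace² - 4·det = 676 - 464 = 212.
Step 3 — eigenvalues:
  λ = (trace ± √Δ)/2 = (26 ± 14.5602)/2,
  λ_1 = 20.2801,  λ_2 = 5.7199.

Step 4 — unit eigenvector for λ_1: solve (Sigma - λ_1 I)v = 0. First row:
  (6 - 20.2801)·v_x + (2)·v_y = 0, i.e. (-14.2801)·v_x + (2)·v_y = 0,
  so v ∝ (b, λ_1 - a) = (2, 14.2801) = u.
  ||u|| = √((2)² + (14.2801)²) = √(207.9215) ≈ 14.4195,
  v_1 = u/||u|| ≈ (0.1387, 0.9903) (||v_1|| = 1).

λ_1 = 20.2801,  λ_2 = 5.7199;  v_1 ≈ (0.1387, 0.9903)


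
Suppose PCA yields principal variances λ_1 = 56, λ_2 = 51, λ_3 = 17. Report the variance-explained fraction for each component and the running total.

Step 1 — total variance = trace(Sigma) = Σ λ_i = 56 + 51 + 17 = 124.

Step 2 — fraction explained by component i = λ_i / Σ λ:
  PC1: 56/124 = 0.4516
  PC2: 51/124 = 0.4113
  PC3: 17/124 = 0.1371

Step 3 — cumulative fraction after k components = (λ_1 + ... + λ_k) / Σ λ:
  k = 1: 56/124 = 0.4516
  k = 2: (56 + 51)/124 = 107/124 = 0.8629
  k = 3: (56 + 51 + 17)/124 = 124/124 = 1

Summary (fraction, with percent):

explained: PC1 0.4516 (45.16%), PC2 0.4113 (41.13%), PC3 0.1371 (13.71%);  cumulative: 0.4516, 0.8629, 1


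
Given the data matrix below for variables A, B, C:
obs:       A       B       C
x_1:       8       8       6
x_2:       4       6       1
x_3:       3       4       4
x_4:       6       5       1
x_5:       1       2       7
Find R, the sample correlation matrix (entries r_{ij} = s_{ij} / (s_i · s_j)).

Step 1 — column means:
  mean(A) = (8 + 4 + 3 + 6 + 1) / 5 = 22/5 = 4.4
  mean(B) = (8 + 6 + 4 + 5 + 2) / 5 = 25/5 = 5
  mean(C) = (6 + 1 + 4 + 1 + 7) / 5 = 19/5 = 3.8

Step 2 — sample variances and covariances s[i,j] = (1/(n-1)) · Σ_k (x_{k,i} - mean_i) · (x_{k,j} - mean_j), with n-1 = 4:
  s[A,A] = ((3.6)·(3.6) + (-0.4)·(-0.4) + (-1.4)·(-1.4) + (1.6)·(1.6) + (-3.4)·(-3.4)) / 4 = 29.2/4 = 7.3
  s[A,B] = ((3.6)·(3) + (-0.4)·(1) + (-1.4)·(-1) + (1.6)·(0) + (-3.4)·(-3)) / 4 = 22/4 = 5.5
  s[A,C] = ((3.6)·(2.2) + (-0.4)·(-2.8) + (-1.4)·(0.2) + (1.6)·(-2.8) + (-3.4)·(3.2)) / 4 = -6.6/4 = -1.65
  s[B,B] = ((3)·(3) + (1)·(1) + (-1)·(-1) + (0)·(0) + (-3)·(-3)) / 4 = 20/4 = 5
  s[B,C] = ((3)·(2.2) + (1)·(-2.8) + (-1)·(0.2) + (0)·(-2.8) + (-3)·(3.2)) / 4 = -6/4 = -1.5
  s[C,C] = ((2.2)·(2.2) + (-2.8)·(-2.8) + (0.2)·(0.2) + (-2.8)·(-2.8) + (3.2)·(3.2)) / 4 = 30.8/4 = 7.7
  Sample standard deviations s_i = √(s[i,i]):
  s(A) = √(7.3) = 2.7019
  s(B) = √(5) = 2.2361
  s(C) = √(7.7) = 2.7749

Step 3 — r_{ij} = s_{ij} / (s_i · s_j):
  r[A,A] = 1 (diagonal).
  r[A,B] = 5.5 / (2.7019 · 2.2361) = 5.5 / 6.0415 = 0.9104
  r[A,C] = -1.65 / (2.7019 · 2.7749) = -1.65 / 7.4973 = -0.2201
  r[B,B] = 1 (diagonal).
  r[B,C] = -1.5 / (2.2361 · 2.7749) = -1.5 / 6.2048 = -0.2417
  r[C,C] = 1 (diagonal).

R is symmetric with unit diagonal. Assembling:

R = [[1, 0.9104, -0.2201],
 [0.9104, 1, -0.2417],
 [-0.2201, -0.2417, 1]]


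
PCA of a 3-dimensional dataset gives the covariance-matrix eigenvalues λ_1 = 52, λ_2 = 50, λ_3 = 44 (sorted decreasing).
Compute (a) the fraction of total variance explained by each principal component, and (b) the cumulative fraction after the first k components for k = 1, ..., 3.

Step 1 — total variance = trace(Sigma) = Σ λ_i = 52 + 50 + 44 = 146.

Step 2 — fraction explained by component i = λ_i / Σ λ:
  PC1: 52/146 = 0.3562
  PC2: 50/146 = 0.3425
  PC3: 44/146 = 0.3014

Step 3 — cumulative fraction after k components = (λ_1 + ... + λ_k) / Σ λ:
  k = 1: 52/146 = 0.3562
  k = 2: (52 + 50)/146 = 102/146 = 0.6986
  k = 3: (52 + 50 + 44)/146 = 146/146 = 1

Summary (fraction, with percent):

explained: PC1 0.3562 (35.62%), PC2 0.3425 (34.25%), PC3 0.3014 (30.14%);  cumulative: 0.3562, 0.6986, 1


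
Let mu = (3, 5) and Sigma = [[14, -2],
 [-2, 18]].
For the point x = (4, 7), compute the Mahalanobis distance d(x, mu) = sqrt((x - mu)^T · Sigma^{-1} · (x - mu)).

Step 1 — centre the observation: (x - mu) = (1, 2).

Step 2 — invert Sigma. det(Sigma) = 14·18 - (-2)² = 248.
  Sigma^{-1} = (1/det) · [[d, -b], [-b, a]] = [[0.0726, 0.0081],
 [0.0081, 0.0565]].

Step 3 — form the quadratic (x - mu)^T · Sigma^{-1} · (x - mu):
  Sigma^{-1} · (x - mu) = (0.0887, 0.121).
  (x - mu)^T · [Sigma^{-1} · (x - mu)] = (1)·(0.0887) + (2)·(0.121) = 0.3306.

Step 4 — take square root: d = √(0.3306) ≈ 0.575.

d(x, mu) = √(0.3306) ≈ 0.575


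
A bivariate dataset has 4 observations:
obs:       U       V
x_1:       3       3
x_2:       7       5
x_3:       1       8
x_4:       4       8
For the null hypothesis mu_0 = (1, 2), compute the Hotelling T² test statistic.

Step 1 — sample mean vector:
  mean(U) = (3 + 7 + 1 + 4) / 4 = 15/4 = 3.75
  mean(V) = (3 + 5 + 8 + 8) / 4 = 24/4 = 6
  x̄ = (3.75, 6),  deviation x̄ - mu_0 = (3.75, 6) - (1, 2) = (2.75, 4).

Step 2 — sample covariance matrix, S[i,j] = (1/(n-1)) · Σ_k (x_{k,i} - mean_i) · (x_{k,j} - mean_j), divisor n-1 = 3:
  S[U,U] = ((-0.75)·(-0.75) + (3.25)·(3.25) + (-2.75)·(-2.75) + (0.25)·(0.25)) / 3 = 18.75/3 = 6.25
  S[U,V] = ((-0.75)·(-3) + (3.25)·(-1) + (-2.75)·(2) + (0.25)·(2)) / 3 = -6/3 = -2
  S[V,V] = ((-3)·(-3) + (-1)·(-1) + (2)·(2) + (2)·(2)) / 3 = 18/3 = 6
  S = [[6.25, -2],
 [-2, 6]].

Step 3 — invert S. det(S) = 6.25·6 - (-2)² = 33.5.
  S^{-1} = (1/det) · [[d, -b], [-b, a]] = [[0.1791, 0.0597],
 [0.0597, 0.1866]].

Step 4 — quadratic form (x̄ - mu_0)^T · S^{-1} · (x̄ - mu_0):
  S^{-1} · (x̄ - mu_0) = (0.7313, 0.9104),
  (x̄ - mu_0)^T · [...] = (2.75)·(0.7313) + (4)·(0.9104) = 5.653.

Step 5 — scale by n: T² = 4 · 5.653 = 22.6119.

T² ≈ 22.6119


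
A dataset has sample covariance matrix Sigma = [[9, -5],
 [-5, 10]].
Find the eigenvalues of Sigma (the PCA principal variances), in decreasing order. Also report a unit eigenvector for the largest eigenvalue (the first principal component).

Step 1 — characteristic polynomial of 2×2 Sigma:
  det(Sigma - λI) = λ² - trace · λ + det = 0.
  trace = 9 + 10 = 19, det = 9·10 - (-5)² = 65.
Step 2 — discriminant:
  Δ = trace² - 4·det = 361 - 260 = 101.
Step 3 — eigenvalues:
  λ = (trace ± √Δ)/2 = (19 ± 10.0499)/2,
  λ_1 = 14.5249,  λ_2 = 4.4751.

Step 4 — unit eigenvector for λ_1: solve (Sigma - λ_1 I)v = 0. First row:
  (9 - 14.5249)·v_x + (-5)·v_y = 0, i.e. (-5.5249)·v_x + (-5)·v_y = 0,
  so v ∝ (b, λ_1 - a) = (-5, 5.5249); multiply by -1 so the first entry is positive: u = (5, -5.5249).
  ||u|| = √((5)² + (-5.5249)²) = √(55.5249) ≈ 7.4515,
  v_1 = u/||u|| ≈ (0.671, -0.7415) (||v_1|| = 1).

λ_1 = 14.5249,  λ_2 = 4.4751;  v_1 ≈ (0.671, -0.7415)


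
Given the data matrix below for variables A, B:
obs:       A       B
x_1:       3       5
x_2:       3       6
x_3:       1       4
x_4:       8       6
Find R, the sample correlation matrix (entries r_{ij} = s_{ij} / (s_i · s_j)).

Step 1 — column means:
  mean(A) = (3 + 3 + 1 + 8) / 4 = 15/4 = 3.75
  mean(B) = (5 + 6 + 4 + 6) / 4 = 21/4 = 5.25

Step 2 — sample variances and covariances s[i,j] = (1/(n-1)) · Σ_k (x_{k,i} - mean_i) · (x_{k,j} - mean_j), with n-1 = 3:
  s[A,A] = ((-0.75)·(-0.75) + (-0.75)·(-0.75) + (-2.75)·(-2.75) + (4.25)·(4.25)) / 3 = 26.75/3 = 8.9167
  s[A,B] = ((-0.75)·(-0.25) + (-0.75)·(0.75) + (-2.75)·(-1.25) + (4.25)·(0.75)) / 3 = 6.25/3 = 2.0833
  s[B,B] = ((-0.25)·(-0.25) + (0.75)·(0.75) + (-1.25)·(-1.25) + (0.75)·(0.75)) / 3 = 2.75/3 = 0.9167
  Sample standard deviations s_i = √(s[i,i]):
  s(A) = √(8.9167) = 2.9861
  s(B) = √(0.9167) = 0.9574

Step 3 — r_{ij} = s_{ij} / (s_i · s_j):
  r[A,A] = 1 (diagonal).
  r[A,B] = 2.0833 / (2.9861 · 0.9574) = 2.0833 / 2.859 = 0.7287
  r[B,B] = 1 (diagonal).

R is symmetric with unit diagonal. Assembling:

R = [[1, 0.7287],
 [0.7287, 1]]
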